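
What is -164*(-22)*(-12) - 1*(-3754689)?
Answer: 3711393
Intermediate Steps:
-164*(-22)*(-12) - 1*(-3754689) = 3608*(-12) + 3754689 = -43296 + 3754689 = 3711393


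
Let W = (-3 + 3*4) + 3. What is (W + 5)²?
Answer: 289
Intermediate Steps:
W = 12 (W = (-3 + 12) + 3 = 9 + 3 = 12)
(W + 5)² = (12 + 5)² = 17² = 289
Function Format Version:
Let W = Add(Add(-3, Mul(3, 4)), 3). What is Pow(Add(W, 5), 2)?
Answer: 289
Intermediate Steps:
W = 12 (W = Add(Add(-3, 12), 3) = Add(9, 3) = 12)
Pow(Add(W, 5), 2) = Pow(Add(12, 5), 2) = Pow(17, 2) = 289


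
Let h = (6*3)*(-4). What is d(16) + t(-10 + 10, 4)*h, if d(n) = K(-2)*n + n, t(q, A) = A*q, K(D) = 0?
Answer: 16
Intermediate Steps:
d(n) = n (d(n) = 0*n + n = 0 + n = n)
h = -72 (h = 18*(-4) = -72)
d(16) + t(-10 + 10, 4)*h = 16 + (4*(-10 + 10))*(-72) = 16 + (4*0)*(-72) = 16 + 0*(-72) = 16 + 0 = 16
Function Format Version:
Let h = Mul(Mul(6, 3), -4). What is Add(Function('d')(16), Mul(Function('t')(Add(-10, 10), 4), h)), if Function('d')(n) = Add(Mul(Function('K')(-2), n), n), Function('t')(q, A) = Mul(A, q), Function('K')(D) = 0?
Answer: 16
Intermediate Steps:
Function('d')(n) = n (Function('d')(n) = Add(Mul(0, n), n) = Add(0, n) = n)
h = -72 (h = Mul(18, -4) = -72)
Add(Function('d')(16), Mul(Function('t')(Add(-10, 10), 4), h)) = Add(16, Mul(Mul(4, Add(-10, 10)), -72)) = Add(16, Mul(Mul(4, 0), -72)) = Add(16, Mul(0, -72)) = Add(16, 0) = 16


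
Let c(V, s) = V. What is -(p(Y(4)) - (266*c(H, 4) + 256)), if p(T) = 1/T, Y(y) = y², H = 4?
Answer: 21119/16 ≈ 1319.9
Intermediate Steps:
-(p(Y(4)) - (266*c(H, 4) + 256)) = -(1/(4²) - (266*4 + 256)) = -(1/16 - (1064 + 256)) = -(1/16 - 1*1320) = -(1/16 - 1320) = -1*(-21119/16) = 21119/16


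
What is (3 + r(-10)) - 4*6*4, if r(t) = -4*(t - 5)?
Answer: -33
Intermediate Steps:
r(t) = 20 - 4*t (r(t) = -4*(-5 + t) = 20 - 4*t)
(3 + r(-10)) - 4*6*4 = (3 + (20 - 4*(-10))) - 4*6*4 = (3 + (20 + 40)) - 24*4 = (3 + 60) - 96 = 63 - 96 = -33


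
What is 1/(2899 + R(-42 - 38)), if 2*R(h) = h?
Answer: 1/2859 ≈ 0.00034977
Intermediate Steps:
R(h) = h/2
1/(2899 + R(-42 - 38)) = 1/(2899 + (-42 - 38)/2) = 1/(2899 + (½)*(-80)) = 1/(2899 - 40) = 1/2859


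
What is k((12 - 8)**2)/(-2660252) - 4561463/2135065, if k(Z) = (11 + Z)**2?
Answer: -12136197531061/5679810936380 ≈ -2.1367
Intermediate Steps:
k((12 - 8)**2)/(-2660252) - 4561463/2135065 = (11 + (12 - 8)**2)**2/(-2660252) - 4561463/2135065 = (11 + 4**2)**2*(-1/2660252) - 4561463*1/2135065 = (11 + 16)**2*(-1/2660252) - 4561463/2135065 = 27**2*(-1/2660252) - 4561463/2135065 = 729*(-1/2660252) - 4561463/2135065 = -729/2660252 - 4561463/2135065 = -12136197531061/5679810936380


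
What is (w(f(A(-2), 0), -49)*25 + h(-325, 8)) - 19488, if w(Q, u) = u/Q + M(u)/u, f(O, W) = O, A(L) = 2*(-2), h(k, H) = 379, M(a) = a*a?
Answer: -80111/4 ≈ -20028.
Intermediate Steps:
M(a) = a²
A(L) = -4
w(Q, u) = u + u/Q (w(Q, u) = u/Q + u²/u = u/Q + u = u + u/Q)
(w(f(A(-2), 0), -49)*25 + h(-325, 8)) - 19488 = ((-49 - 49/(-4))*25 + 379) - 19488 = ((-49 - 49*(-¼))*25 + 379) - 19488 = ((-49 + 49/4)*25 + 379) - 19488 = (-147/4*25 + 379) - 19488 = (-3675/4 + 379) - 19488 = -2159/4 - 19488 = -80111/4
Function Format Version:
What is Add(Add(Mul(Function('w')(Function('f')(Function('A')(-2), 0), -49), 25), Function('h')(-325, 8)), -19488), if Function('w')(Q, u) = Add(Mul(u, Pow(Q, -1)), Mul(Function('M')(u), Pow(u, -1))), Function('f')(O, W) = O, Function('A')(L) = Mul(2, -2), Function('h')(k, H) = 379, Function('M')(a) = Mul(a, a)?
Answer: Rational(-80111, 4) ≈ -20028.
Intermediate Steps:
Function('M')(a) = Pow(a, 2)
Function('A')(L) = -4
Function('w')(Q, u) = Add(u, Mul(u, Pow(Q, -1))) (Function('w')(Q, u) = Add(Mul(u, Pow(Q, -1)), Mul(Pow(u, 2), Pow(u, -1))) = Add(Mul(u, Pow(Q, -1)), u) = Add(u, Mul(u, Pow(Q, -1))))
Add(Add(Mul(Function('w')(Function('f')(Function('A')(-2), 0), -49), 25), Function('h')(-325, 8)), -19488) = Add(Add(Mul(Add(-49, Mul(-49, Pow(-4, -1))), 25), 379), -19488) = Add(Add(Mul(Add(-49, Mul(-49, Rational(-1, 4))), 25), 379), -19488) = Add(Add(Mul(Add(-49, Rational(49, 4)), 25), 379), -19488) = Add(Add(Mul(Rational(-147, 4), 25), 379), -19488) = Add(Add(Rational(-3675, 4), 379), -19488) = Add(Rational(-2159, 4), -19488) = Rational(-80111, 4)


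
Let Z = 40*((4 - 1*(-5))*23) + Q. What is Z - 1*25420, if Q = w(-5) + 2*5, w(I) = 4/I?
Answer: -85654/5 ≈ -17131.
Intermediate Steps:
Q = 46/5 (Q = 4/(-5) + 2*5 = 4*(-⅕) + 10 = -⅘ + 10 = 46/5 ≈ 9.2000)
Z = 41446/5 (Z = 40*((4 - 1*(-5))*23) + 46/5 = 40*((4 + 5)*23) + 46/5 = 40*(9*23) + 46/5 = 40*207 + 46/5 = 8280 + 46/5 = 41446/5 ≈ 8289.2)
Z - 1*25420 = 41446/5 - 1*25420 = 41446/5 - 25420 = -85654/5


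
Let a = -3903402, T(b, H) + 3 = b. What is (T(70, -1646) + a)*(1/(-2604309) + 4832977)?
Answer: -49129581637714269820/2604309 ≈ -1.8865e+13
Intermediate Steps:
T(b, H) = -3 + b
(T(70, -1646) + a)*(1/(-2604309) + 4832977) = ((-3 + 70) - 3903402)*(1/(-2604309) + 4832977) = (67 - 3903402)*(-1/2604309 + 4832977) = -3903335*12586565497892/2604309 = -49129581637714269820/2604309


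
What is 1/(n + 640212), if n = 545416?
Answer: 1/1185628 ≈ 8.4343e-7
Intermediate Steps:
1/(n + 640212) = 1/(545416 + 640212) = 1/1185628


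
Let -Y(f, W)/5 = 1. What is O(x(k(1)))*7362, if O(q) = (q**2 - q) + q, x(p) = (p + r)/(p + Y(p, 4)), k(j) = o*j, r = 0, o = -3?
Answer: 33129/32 ≈ 1035.3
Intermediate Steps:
Y(f, W) = -5 (Y(f, W) = -5*1 = -5)
k(j) = -3*j
x(p) = p/(-5 + p) (x(p) = (p + 0)/(p - 5) = p/(-5 + p))
O(q) = q**2
O(x(k(1)))*7362 = ((-3*1)/(-5 - 3*1))**2*7362 = (-3/(-5 - 3))**2*7362 = (-3/(-8))**2*7362 = (-3*(-1/8))**2*7362 = (3/8)**2*7362 = (9/64)*7362 = 33129/32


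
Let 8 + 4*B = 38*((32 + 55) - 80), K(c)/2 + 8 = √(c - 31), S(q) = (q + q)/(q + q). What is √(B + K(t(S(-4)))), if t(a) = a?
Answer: √(194 + 8*I*√30)/2 ≈ 7.0079 + 0.78158*I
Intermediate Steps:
S(q) = 1 (S(q) = (2*q)/((2*q)) = (2*q)*(1/(2*q)) = 1)
K(c) = -16 + 2*√(-31 + c) (K(c) = -16 + 2*√(c - 31) = -16 + 2*√(-31 + c))
B = 129/2 (B = -2 + (38*((32 + 55) - 80))/4 = -2 + (38*(87 - 80))/4 = -2 + (38*7)/4 = -2 + (¼)*266 = -2 + 133/2 = 129/2 ≈ 64.500)
√(B + K(t(S(-4)))) = √(129/2 + (-16 + 2*√(-31 + 1))) = √(129/2 + (-16 + 2*√(-30))) = √(129/2 + (-16 + 2*(I*√30))) = √(129/2 + (-16 + 2*I*√30)) = √(97/2 + 2*I*√30)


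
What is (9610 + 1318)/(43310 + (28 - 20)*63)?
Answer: 5464/21907 ≈ 0.24942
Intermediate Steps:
(9610 + 1318)/(43310 + (28 - 20)*63) = 10928/(43310 + 8*63) = 10928/(43310 + 504) = 10928/43814 = 10928*(1/43814) = 5464/21907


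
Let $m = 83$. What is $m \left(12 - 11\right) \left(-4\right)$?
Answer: $-332$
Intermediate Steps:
$m \left(12 - 11\right) \left(-4\right) = 83 \left(12 - 11\right) \left(-4\right) = 83 \cdot 1 \left(-4\right) = 83 \left(-4\right) = -332$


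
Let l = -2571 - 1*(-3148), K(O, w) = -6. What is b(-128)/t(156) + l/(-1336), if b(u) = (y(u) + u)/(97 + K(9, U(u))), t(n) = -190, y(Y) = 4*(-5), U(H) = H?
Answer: -4889301/11549720 ≈ -0.42333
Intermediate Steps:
l = 577 (l = -2571 + 3148 = 577)
y(Y) = -20
b(u) = -20/91 + u/91 (b(u) = (-20 + u)/(97 - 6) = (-20 + u)/91 = (-20 + u)*(1/91) = -20/91 + u/91)
b(-128)/t(156) + l/(-1336) = (-20/91 + (1/91)*(-128))/(-190) + 577/(-1336) = (-20/91 - 128/91)*(-1/190) + 577*(-1/1336) = -148/91*(-1/190) - 577/1336 = 74/8645 - 577/1336 = -4889301/11549720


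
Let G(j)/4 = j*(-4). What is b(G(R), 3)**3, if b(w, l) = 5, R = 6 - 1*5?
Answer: 125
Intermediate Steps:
R = 1 (R = 6 - 5 = 1)
G(j) = -16*j (G(j) = 4*(j*(-4)) = 4*(-4*j) = -16*j)
b(G(R), 3)**3 = 5**3 = 125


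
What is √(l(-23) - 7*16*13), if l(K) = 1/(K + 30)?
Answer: I*√71337/7 ≈ 38.156*I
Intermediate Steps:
l(K) = 1/(30 + K)
√(l(-23) - 7*16*13) = √(1/(30 - 23) - 7*16*13) = √(1/7 - 112*13) = √(⅐ - 1456) = √(-10191/7) = I*√71337/7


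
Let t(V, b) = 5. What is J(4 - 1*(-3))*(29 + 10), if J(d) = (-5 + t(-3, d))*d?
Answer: 0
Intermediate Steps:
J(d) = 0 (J(d) = (-5 + 5)*d = 0*d = 0)
J(4 - 1*(-3))*(29 + 10) = 0*(29 + 10) = 0*39 = 0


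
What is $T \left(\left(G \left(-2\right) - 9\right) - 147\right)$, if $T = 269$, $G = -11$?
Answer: $-36046$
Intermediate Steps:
$T \left(\left(G \left(-2\right) - 9\right) - 147\right) = 269 \left(\left(\left(-11\right) \left(-2\right) - 9\right) - 147\right) = 269 \left(\left(22 - 9\right) - 147\right) = 269 \left(13 - 147\right) = 269 \left(-134\right) = -36046$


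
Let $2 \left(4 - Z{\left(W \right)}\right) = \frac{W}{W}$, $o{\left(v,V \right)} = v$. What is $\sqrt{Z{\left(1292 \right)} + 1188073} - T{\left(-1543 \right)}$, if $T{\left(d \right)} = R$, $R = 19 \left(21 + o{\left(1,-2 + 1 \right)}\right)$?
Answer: $-418 + \frac{3 \sqrt{528034}}{2} \approx 671.99$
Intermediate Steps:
$R = 418$ ($R = 19 \left(21 + 1\right) = 19 \cdot 22 = 418$)
$Z{\left(W \right)} = \frac{7}{2}$ ($Z{\left(W \right)} = 4 - \frac{W \frac{1}{W}}{2} = 4 - \frac{1}{2} = \frac{7}{2}$)
$T{\left(d \right)} = 418$
$\sqrt{Z{\left(1292 \right)} + 1188073} - T{\left(-1543 \right)} = \sqrt{\frac{7}{2} + 1188073} - 418 = \sqrt{\frac{2376153}{2}} - 418 = \frac{3 \sqrt{528034}}{2} - 418 = -418 + \frac{3 \sqrt{528034}}{2}$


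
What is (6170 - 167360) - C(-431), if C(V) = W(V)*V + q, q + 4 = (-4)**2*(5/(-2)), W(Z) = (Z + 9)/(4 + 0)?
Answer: -413233/2 ≈ -2.0662e+5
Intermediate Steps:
W(Z) = 9/4 + Z/4 (W(Z) = (9 + Z)/4 = (9 + Z)*(1/4) = 9/4 + Z/4)
q = -44 (q = -4 + (-4)**2*(5/(-2)) = -4 + 16*(5*(-1/2)) = -4 + 16*(-5/2) = -4 - 40 = -44)
C(V) = -44 + V*(9/4 + V/4) (C(V) = (9/4 + V/4)*V - 44 = V*(9/4 + V/4) - 44 = -44 + V*(9/4 + V/4))
(6170 - 167360) - C(-431) = (6170 - 167360) - (-44 + (1/4)*(-431)*(9 - 431)) = -161190 - (-44 + (1/4)*(-431)*(-422)) = -161190 - (-44 + 90941/2) = -161190 - 1*90853/2 = -161190 - 90853/2 = -413233/2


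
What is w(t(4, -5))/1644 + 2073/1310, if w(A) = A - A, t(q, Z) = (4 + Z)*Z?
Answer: 2073/1310 ≈ 1.5824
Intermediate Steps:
t(q, Z) = Z*(4 + Z)
w(A) = 0
w(t(4, -5))/1644 + 2073/1310 = 0/1644 + 2073/1310 = 0*(1/1644) + 2073*(1/1310) = 0 + 2073/1310 = 2073/1310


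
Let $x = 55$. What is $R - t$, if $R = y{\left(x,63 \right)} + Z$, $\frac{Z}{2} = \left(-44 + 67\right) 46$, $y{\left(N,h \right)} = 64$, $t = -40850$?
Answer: $43030$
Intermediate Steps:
$Z = 2116$ ($Z = 2 \left(-44 + 67\right) 46 = 2 \cdot 23 \cdot 46 = 2 \cdot 1058 = 2116$)
$R = 2180$ ($R = 64 + 2116 = 2180$)
$R - t = 2180 - -40850 = 2180 + 40850 = 43030$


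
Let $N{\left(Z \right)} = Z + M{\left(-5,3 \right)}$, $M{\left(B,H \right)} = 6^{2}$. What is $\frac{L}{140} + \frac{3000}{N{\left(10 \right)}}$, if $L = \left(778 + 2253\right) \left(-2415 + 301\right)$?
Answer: $- \frac{10511663}{230} \approx -45703.0$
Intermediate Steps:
$M{\left(B,H \right)} = 36$
$L = -6407534$ ($L = 3031 \left(-2114\right) = -6407534$)
$N{\left(Z \right)} = 36 + Z$ ($N{\left(Z \right)} = Z + 36 = 36 + Z$)
$\frac{L}{140} + \frac{3000}{N{\left(10 \right)}} = - \frac{6407534}{140} + \frac{3000}{36 + 10} = \left(-6407534\right) \frac{1}{140} + \frac{3000}{46} = - \frac{457681}{10} + 3000 \cdot \frac{1}{46} = - \frac{457681}{10} + \frac{1500}{23} = - \frac{10511663}{230}$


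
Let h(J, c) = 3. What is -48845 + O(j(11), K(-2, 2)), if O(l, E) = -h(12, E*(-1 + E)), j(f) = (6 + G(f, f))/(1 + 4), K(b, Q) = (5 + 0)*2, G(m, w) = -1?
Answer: -48848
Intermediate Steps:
K(b, Q) = 10 (K(b, Q) = 5*2 = 10)
j(f) = 1 (j(f) = (6 - 1)/(1 + 4) = 5/5 = 5*(⅕) = 1)
O(l, E) = -3 (O(l, E) = -1*3 = -3)
-48845 + O(j(11), K(-2, 2)) = -48845 - 3 = -48848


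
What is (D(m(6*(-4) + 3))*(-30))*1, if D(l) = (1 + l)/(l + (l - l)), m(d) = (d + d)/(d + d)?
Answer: -60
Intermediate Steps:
m(d) = 1 (m(d) = (2*d)/((2*d)) = (2*d)*(1/(2*d)) = 1)
D(l) = (1 + l)/l (D(l) = (1 + l)/(l + 0) = (1 + l)/l)
(D(m(6*(-4) + 3))*(-30))*1 = (((1 + 1)/1)*(-30))*1 = ((1*2)*(-30))*1 = (2*(-30))*1 = -60*1 = -60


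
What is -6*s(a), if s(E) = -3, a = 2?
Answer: 18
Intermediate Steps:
-6*s(a) = -6*(-3) = 18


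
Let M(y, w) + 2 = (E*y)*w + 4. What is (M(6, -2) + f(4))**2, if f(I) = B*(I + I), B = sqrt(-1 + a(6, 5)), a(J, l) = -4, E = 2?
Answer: 164 - 352*I*sqrt(5) ≈ 164.0 - 787.1*I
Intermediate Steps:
M(y, w) = 2 + 2*w*y (M(y, w) = -2 + ((2*y)*w + 4) = -2 + (2*w*y + 4) = -2 + (4 + 2*w*y) = 2 + 2*w*y)
B = I*sqrt(5) (B = sqrt(-1 - 4) = sqrt(-5) = I*sqrt(5) ≈ 2.2361*I)
f(I) = 2*I*I*sqrt(5) (f(I) = (I*sqrt(5))*(I + I) = (I*sqrt(5))*(2*I) = 2*I*I*sqrt(5))
(M(6, -2) + f(4))**2 = ((2 + 2*(-2)*6) + 2*I*4*sqrt(5))**2 = ((2 - 24) + 8*I*sqrt(5))**2 = (-22 + 8*I*sqrt(5))**2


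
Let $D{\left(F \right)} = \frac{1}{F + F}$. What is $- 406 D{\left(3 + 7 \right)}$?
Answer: $- \frac{203}{10} \approx -20.3$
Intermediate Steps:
$D{\left(F \right)} = \frac{1}{2 F}$
$- 406 D{\left(3 + 7 \right)} = - 406 \frac{1}{2 \left(3 + 7\right)} = - 406 \frac{1}{2 \cdot 10} = - 406 \cdot \frac{1}{2} \cdot \frac{1}{10} = \left(-406\right) \frac{1}{20} = - \frac{203}{10}$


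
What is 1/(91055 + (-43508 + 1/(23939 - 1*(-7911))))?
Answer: 31850/1514371951 ≈ 2.1032e-5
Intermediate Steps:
1/(91055 + (-43508 + 1/(23939 - 1*(-7911)))) = 1/(91055 + (-43508 + 1/(23939 + 7911))) = 1/(91055 + (-43508 + 1/31850)) = 1/(91055 - 1385729799/31850) = 1/(1514371951/31850) = 31850/1514371951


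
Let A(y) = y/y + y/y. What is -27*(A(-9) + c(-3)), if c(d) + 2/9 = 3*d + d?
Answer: 276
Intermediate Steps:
A(y) = 2 (A(y) = 1 + 1 = 2)
c(d) = -2/9 + 4*d (c(d) = -2/9 + (3*d + d) = -2/9 + 4*d)
-27*(A(-9) + c(-3)) = -27*(2 + (-2/9 + 4*(-3))) = -27*(2 + (-2/9 - 12)) = -27*(2 - 110/9) = -27*(-92/9) = 276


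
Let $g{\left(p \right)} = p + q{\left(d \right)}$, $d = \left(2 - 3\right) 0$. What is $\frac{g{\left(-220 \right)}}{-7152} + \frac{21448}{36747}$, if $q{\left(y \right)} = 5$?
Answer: $\frac{53765567}{87604848} \approx 0.61373$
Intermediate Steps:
$d = 0$ ($d = \left(-1\right) 0 = 0$)
$g{\left(p \right)} = 5 + p$ ($g{\left(p \right)} = p + 5 = 5 + p$)
$\frac{g{\left(-220 \right)}}{-7152} + \frac{21448}{36747} = \frac{5 - 220}{-7152} + \frac{21448}{36747} = \left(-215\right) \left(- \frac{1}{7152}\right) + 21448 \cdot \frac{1}{36747} = \frac{215}{7152} + \frac{21448}{36747} = \frac{53765567}{87604848}$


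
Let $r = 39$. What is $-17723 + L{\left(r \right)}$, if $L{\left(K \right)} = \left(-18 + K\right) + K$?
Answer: $-17663$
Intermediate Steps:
$L{\left(K \right)} = -18 + 2 K$
$-17723 + L{\left(r \right)} = -17723 + \left(-18 + 2 \cdot 39\right) = -17723 + \left(-18 + 78\right) = -17723 + 60 = -17663$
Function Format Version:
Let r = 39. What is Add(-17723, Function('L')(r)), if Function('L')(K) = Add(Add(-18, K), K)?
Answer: -17663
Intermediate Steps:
Function('L')(K) = Add(-18, Mul(2, K))
Add(-17723, Function('L')(r)) = Add(-17723, Add(-18, Mul(2, 39))) = Add(-17723, Add(-18, 78)) = Add(-17723, 60) = -17663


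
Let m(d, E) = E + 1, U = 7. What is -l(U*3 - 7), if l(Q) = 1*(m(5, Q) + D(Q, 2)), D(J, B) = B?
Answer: -17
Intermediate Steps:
m(d, E) = 1 + E
l(Q) = 3 + Q (l(Q) = 1*((1 + Q) + 2) = 1*(3 + Q) = 3 + Q)
-l(U*3 - 7) = -(3 + (7*3 - 7)) = -(3 + (21 - 7)) = -(3 + 14) = -1*17 = -17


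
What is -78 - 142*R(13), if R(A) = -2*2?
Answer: 490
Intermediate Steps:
R(A) = -4
-78 - 142*R(13) = -78 - 142*(-4) = -78 + 568 = 490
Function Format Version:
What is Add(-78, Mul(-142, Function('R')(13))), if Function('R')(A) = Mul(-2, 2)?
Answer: 490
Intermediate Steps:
Function('R')(A) = -4
Add(-78, Mul(-142, Function('R')(13))) = Add(-78, Mul(-142, -4)) = Add(-78, 568) = 490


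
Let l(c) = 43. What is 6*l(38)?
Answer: 258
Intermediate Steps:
6*l(38) = 6*43 = 258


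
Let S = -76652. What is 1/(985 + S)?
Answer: -1/75667 ≈ -1.3216e-5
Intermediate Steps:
1/(985 + S) = 1/(985 - 76652) = 1/(-75667) = -1/75667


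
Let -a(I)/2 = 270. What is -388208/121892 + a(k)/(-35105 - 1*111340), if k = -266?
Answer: -946421648/297507899 ≈ -3.1812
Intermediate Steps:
a(I) = -540 (a(I) = -2*270 = -540)
-388208/121892 + a(k)/(-35105 - 1*111340) = -388208/121892 - 540/(-35105 - 1*111340) = -388208*1/121892 - 540/(-35105 - 111340) = -97052/30473 - 540/(-146445) = -97052/30473 - 540*(-1/146445) = -97052/30473 + 36/9763 = -946421648/297507899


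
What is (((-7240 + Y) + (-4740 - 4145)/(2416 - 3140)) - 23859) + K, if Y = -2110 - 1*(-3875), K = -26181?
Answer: -40183975/724 ≈ -55503.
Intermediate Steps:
Y = 1765 (Y = -2110 + 3875 = 1765)
(((-7240 + Y) + (-4740 - 4145)/(2416 - 3140)) - 23859) + K = (((-7240 + 1765) + (-4740 - 4145)/(2416 - 3140)) - 23859) - 26181 = ((-5475 - 8885/(-724)) - 23859) - 26181 = ((-5475 - 8885*(-1/724)) - 23859) - 26181 = ((-5475 + 8885/724) - 23859) - 26181 = (-3955015/724 - 23859) - 26181 = -21228931/724 - 26181 = -40183975/724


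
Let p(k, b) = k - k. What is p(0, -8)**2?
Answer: 0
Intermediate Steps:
p(k, b) = 0
p(0, -8)**2 = 0**2 = 0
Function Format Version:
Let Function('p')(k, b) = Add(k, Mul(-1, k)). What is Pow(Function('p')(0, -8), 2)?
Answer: 0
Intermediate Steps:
Function('p')(k, b) = 0
Pow(Function('p')(0, -8), 2) = Pow(0, 2) = 0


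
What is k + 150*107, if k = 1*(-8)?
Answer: 16042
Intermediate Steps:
k = -8
k + 150*107 = -8 + 150*107 = -8 + 16050 = 16042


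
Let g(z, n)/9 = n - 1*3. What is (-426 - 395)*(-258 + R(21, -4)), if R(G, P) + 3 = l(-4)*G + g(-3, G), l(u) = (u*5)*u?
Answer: -1298001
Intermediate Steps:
g(z, n) = -27 + 9*n (g(z, n) = 9*(n - 1*3) = 9*(n - 3) = 9*(-3 + n) = -27 + 9*n)
l(u) = 5*u² (l(u) = (5*u)*u = 5*u²)
R(G, P) = -30 + 89*G (R(G, P) = -3 + ((5*(-4)²)*G + (-27 + 9*G)) = -3 + ((5*16)*G + (-27 + 9*G)) = -3 + (80*G + (-27 + 9*G)) = -3 + (-27 + 89*G) = -30 + 89*G)
(-426 - 395)*(-258 + R(21, -4)) = (-426 - 395)*(-258 + (-30 + 89*21)) = -821*(-258 + (-30 + 1869)) = -821*(-258 + 1839) = -821*1581 = -1298001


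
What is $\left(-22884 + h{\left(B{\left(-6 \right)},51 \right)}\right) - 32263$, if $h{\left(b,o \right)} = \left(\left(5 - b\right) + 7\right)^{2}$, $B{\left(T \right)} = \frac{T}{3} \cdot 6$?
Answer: $-54571$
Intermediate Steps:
$B{\left(T \right)} = 2 T$ ($B{\left(T \right)} = T \frac{1}{3} \cdot 6 = \frac{T}{3} \cdot 6 = 2 T$)
$h{\left(b,o \right)} = \left(12 - b\right)^{2}$
$\left(-22884 + h{\left(B{\left(-6 \right)},51 \right)}\right) - 32263 = \left(-22884 + \left(-12 + 2 \left(-6\right)\right)^{2}\right) - 32263 = \left(-22884 + \left(-12 - 12\right)^{2}\right) - 32263 = \left(-22884 + \left(-24\right)^{2}\right) - 32263 = \left(-22884 + 576\right) - 32263 = -22308 - 32263 = -54571$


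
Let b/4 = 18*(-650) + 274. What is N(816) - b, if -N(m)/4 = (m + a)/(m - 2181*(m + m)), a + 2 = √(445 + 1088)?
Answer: 20330145095/444822 + √1533/889644 ≈ 45704.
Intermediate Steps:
a = -2 + √1533 (a = -2 + √(445 + 1088) = -2 + √1533 ≈ 37.154)
b = -45704 (b = 4*(18*(-650) + 274) = 4*(-11700 + 274) = 4*(-11426) = -45704)
N(m) = 4*(-2 + m + √1533)/(4361*m) (N(m) = -4*(m + (-2 + √1533))/(m - 2181*(m + m)) = -4*(-2 + m + √1533)/(m - 4362*m) = -4*(-2 + m + √1533)/((-4361*m)) = -4*(-2 + m + √1533)*(-1/(4361*m)) = -(-4)*(-2 + m + √1533)/(4361*m) = 4*(-2 + m + √1533)/(4361*m))
N(816) - b = (4/4361)*(-2 + 816 + √1533)/816 - 1*(-45704) = (4/4361)*(1/816)*(814 + √1533) + 45704 = (407/444822 + √1533/889644) + 45704 = 20330145095/444822 + √1533/889644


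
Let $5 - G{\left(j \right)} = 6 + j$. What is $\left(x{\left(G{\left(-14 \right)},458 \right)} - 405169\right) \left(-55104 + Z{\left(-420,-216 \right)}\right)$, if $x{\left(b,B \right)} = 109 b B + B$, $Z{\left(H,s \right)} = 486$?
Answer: $-13341811950$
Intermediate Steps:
$G{\left(j \right)} = -1 - j$ ($G{\left(j \right)} = 5 - \left(6 + j\right) = -1 - j$)
$x{\left(b,B \right)} = B + 109 B b$ ($x{\left(b,B \right)} = 109 B b + B = B + 109 B b$)
$\left(x{\left(G{\left(-14 \right)},458 \right)} - 405169\right) \left(-55104 + Z{\left(-420,-216 \right)}\right) = \left(458 \left(1 + 109 \left(-1 - -14\right)\right) - 405169\right) \left(-55104 + 486\right) = \left(458 \left(1 + 109 \left(-1 + 14\right)\right) - 405169\right) \left(-54618\right) = \left(458 \left(1 + 109 \cdot 13\right) - 405169\right) \left(-54618\right) = \left(458 \left(1 + 1417\right) - 405169\right) \left(-54618\right) = \left(458 \cdot 1418 - 405169\right) \left(-54618\right) = \left(649444 - 405169\right) \left(-54618\right) = 244275 \left(-54618\right) = -13341811950$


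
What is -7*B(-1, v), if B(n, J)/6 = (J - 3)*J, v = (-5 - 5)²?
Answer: -407400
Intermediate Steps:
v = 100 (v = (-10)² = 100)
B(n, J) = 6*J*(-3 + J) (B(n, J) = 6*((J - 3)*J) = 6*((-3 + J)*J) = 6*(J*(-3 + J)) = 6*J*(-3 + J))
-7*B(-1, v) = -42*100*(-3 + 100) = -42*100*97 = -7*58200 = -407400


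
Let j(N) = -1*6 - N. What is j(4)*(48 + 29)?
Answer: -770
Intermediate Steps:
j(N) = -6 - N
j(4)*(48 + 29) = (-6 - 1*4)*(48 + 29) = (-6 - 4)*77 = -10*77 = -770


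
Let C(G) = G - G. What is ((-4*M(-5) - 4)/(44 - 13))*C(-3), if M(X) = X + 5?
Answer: 0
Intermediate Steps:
M(X) = 5 + X
C(G) = 0
((-4*M(-5) - 4)/(44 - 13))*C(-3) = ((-4*(5 - 5) - 4)/(44 - 13))*0 = ((-4*0 - 4)/31)*0 = ((0 - 4)*(1/31))*0 = -4*1/31*0 = -4/31*0 = 0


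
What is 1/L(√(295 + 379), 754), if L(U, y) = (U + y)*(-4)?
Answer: -377/1135684 + √674/2271368 ≈ -0.00032053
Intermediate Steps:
L(U, y) = -4*U - 4*y
1/L(√(295 + 379), 754) = 1/(-4*√(295 + 379) - 4*754) = 1/(-4*√674 - 3016) = 1/(-3016 - 4*√674)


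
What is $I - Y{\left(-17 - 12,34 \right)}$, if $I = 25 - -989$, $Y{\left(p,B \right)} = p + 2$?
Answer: $1041$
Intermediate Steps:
$Y{\left(p,B \right)} = 2 + p$
$I = 1014$ ($I = 25 + 989 = 1014$)
$I - Y{\left(-17 - 12,34 \right)} = 1014 - \left(2 - 29\right) = 1014 - -27 = 1014 + 27 = 1041$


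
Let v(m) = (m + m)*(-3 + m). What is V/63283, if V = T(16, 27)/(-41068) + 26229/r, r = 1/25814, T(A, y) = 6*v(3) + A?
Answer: 6951533193398/649726561 ≈ 10699.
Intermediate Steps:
v(m) = 2*m*(-3 + m) (v(m) = (2*m)*(-3 + m) = 2*m*(-3 + m))
T(A, y) = A (T(A, y) = 6*(2*3*(-3 + 3)) + A = 6*(2*3*0) + A = 6*0 + A = 0 + A = A)
r = 1/25814 ≈ 3.8739e-5
V = 6951533193398/10267 (V = 16/(-41068) + 26229/(1/25814) = 16*(-1/41068) + 26229*25814 = -4/10267 + 677075406 = 6951533193398/10267 ≈ 6.7707e+8)
V/63283 = (6951533193398/10267)/63283 = (6951533193398/10267)*(1/63283) = 6951533193398/649726561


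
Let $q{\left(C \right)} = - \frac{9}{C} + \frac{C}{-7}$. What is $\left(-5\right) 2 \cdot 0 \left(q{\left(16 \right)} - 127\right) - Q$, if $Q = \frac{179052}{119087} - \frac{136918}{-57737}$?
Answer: $- \frac{26643079190}{6875726119} \approx -3.8749$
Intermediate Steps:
$q{\left(C \right)} = - \frac{9}{C} - \frac{C}{7}$ ($q{\left(C \right)} = - \frac{9}{C} + C \left(- \frac{1}{7}\right) = - \frac{9}{C} - \frac{C}{7}$)
$Q = \frac{26643079190}{6875726119}$ ($Q = 179052 \cdot \frac{1}{119087} - - \frac{136918}{57737} = \frac{179052}{119087} + \frac{136918}{57737} = \frac{26643079190}{6875726119} \approx 3.8749$)
$\left(-5\right) 2 \cdot 0 \left(q{\left(16 \right)} - 127\right) - Q = \left(-5\right) 2 \cdot 0 \left(\left(- \frac{9}{16} - \frac{16}{7}\right) - 127\right) - \frac{26643079190}{6875726119} = \left(-10\right) 0 \left(\left(\left(-9\right) \frac{1}{16} - \frac{16}{7}\right) - 127\right) - \frac{26643079190}{6875726119} = 0 \left(\left(- \frac{9}{16} - \frac{16}{7}\right) - 127\right) - \frac{26643079190}{6875726119} = 0 \left(- \frac{319}{112} - 127\right) - \frac{26643079190}{6875726119} = 0 \left(- \frac{14543}{112}\right) - \frac{26643079190}{6875726119} = 0 - \frac{26643079190}{6875726119} = - \frac{26643079190}{6875726119}$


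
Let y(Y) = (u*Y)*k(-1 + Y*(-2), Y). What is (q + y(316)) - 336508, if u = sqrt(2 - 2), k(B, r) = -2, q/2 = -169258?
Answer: -675024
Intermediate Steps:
q = -338516 (q = 2*(-169258) = -338516)
u = 0 (u = sqrt(0) = 0)
y(Y) = 0 (y(Y) = (0*Y)*(-2) = 0*(-2) = 0)
(q + y(316)) - 336508 = (-338516 + 0) - 336508 = -338516 - 336508 = -675024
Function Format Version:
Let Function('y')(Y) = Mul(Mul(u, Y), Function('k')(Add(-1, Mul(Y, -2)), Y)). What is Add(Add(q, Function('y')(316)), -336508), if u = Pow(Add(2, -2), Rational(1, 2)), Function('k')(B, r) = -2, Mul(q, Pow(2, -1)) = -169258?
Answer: -675024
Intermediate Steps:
q = -338516 (q = Mul(2, -169258) = -338516)
u = 0 (u = Pow(0, Rational(1, 2)) = 0)
Function('y')(Y) = 0 (Function('y')(Y) = Mul(Mul(0, Y), -2) = Mul(0, -2) = 0)
Add(Add(q, Function('y')(316)), -336508) = Add(Add(-338516, 0), -336508) = Add(-338516, -336508) = -675024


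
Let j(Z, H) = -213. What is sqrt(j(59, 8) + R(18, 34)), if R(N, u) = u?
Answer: I*sqrt(179) ≈ 13.379*I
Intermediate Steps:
sqrt(j(59, 8) + R(18, 34)) = sqrt(-213 + 34) = sqrt(-179) = I*sqrt(179)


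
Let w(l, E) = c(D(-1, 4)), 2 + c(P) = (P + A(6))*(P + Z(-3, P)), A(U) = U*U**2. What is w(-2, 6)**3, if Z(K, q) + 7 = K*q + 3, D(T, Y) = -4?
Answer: 605495736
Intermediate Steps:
Z(K, q) = -4 + K*q (Z(K, q) = -7 + (K*q + 3) = -7 + (3 + K*q) = -4 + K*q)
A(U) = U**3
c(P) = -2 + (-4 - 2*P)*(216 + P) (c(P) = -2 + (P + 6**3)*(P + (-4 - 3*P)) = -2 + (P + 216)*(-4 - 2*P) = -2 + (216 + P)*(-4 - 2*P) = -2 + (-4 - 2*P)*(216 + P))
w(l, E) = 846 (w(l, E) = -866 - 436*(-4) - 2*(-4)**2 = -866 + 1744 - 2*16 = -866 + 1744 - 32 = 846)
w(-2, 6)**3 = 846**3 = 605495736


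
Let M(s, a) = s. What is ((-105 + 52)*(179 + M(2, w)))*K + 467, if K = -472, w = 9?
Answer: 4528363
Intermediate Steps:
((-105 + 52)*(179 + M(2, w)))*K + 467 = ((-105 + 52)*(179 + 2))*(-472) + 467 = -53*181*(-472) + 467 = -9593*(-472) + 467 = 4527896 + 467 = 4528363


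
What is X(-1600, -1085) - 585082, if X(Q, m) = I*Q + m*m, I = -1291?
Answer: 2657743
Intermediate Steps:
X(Q, m) = m² - 1291*Q (X(Q, m) = -1291*Q + m*m = -1291*Q + m² = m² - 1291*Q)
X(-1600, -1085) - 585082 = ((-1085)² - 1291*(-1600)) - 585082 = (1177225 + 2065600) - 585082 = 3242825 - 585082 = 2657743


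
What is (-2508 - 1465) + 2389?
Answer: -1584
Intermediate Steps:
(-2508 - 1465) + 2389 = -3973 + 2389 = -1584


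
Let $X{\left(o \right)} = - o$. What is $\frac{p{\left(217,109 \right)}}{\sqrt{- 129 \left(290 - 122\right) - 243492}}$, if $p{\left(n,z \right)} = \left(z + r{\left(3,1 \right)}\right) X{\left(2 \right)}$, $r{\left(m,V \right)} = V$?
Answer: $\frac{110 i \sqrt{66291}}{66291} \approx 0.42723 i$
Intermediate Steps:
$p{\left(n,z \right)} = -2 - 2 z$ ($p{\left(n,z \right)} = \left(z + 1\right) \left(\left(-1\right) 2\right) = \left(1 + z\right) \left(-2\right) = -2 - 2 z$)
$\frac{p{\left(217,109 \right)}}{\sqrt{- 129 \left(290 - 122\right) - 243492}} = \frac{-2 - 218}{\sqrt{- 129 \left(290 - 122\right) - 243492}} = \frac{-2 - 218}{\sqrt{\left(-129\right) 168 - 243492}} = - \frac{220}{\sqrt{-21672 - 243492}} = - \frac{220}{\sqrt{-265164}} = - \frac{220}{2 i \sqrt{66291}} = - 220 \left(- \frac{i \sqrt{66291}}{132582}\right) = \frac{110 i \sqrt{66291}}{66291}$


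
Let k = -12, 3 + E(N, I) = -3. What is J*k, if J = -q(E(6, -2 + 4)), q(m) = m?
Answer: -72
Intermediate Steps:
E(N, I) = -6 (E(N, I) = -3 - 3 = -6)
J = 6 (J = -1*(-6) = 6)
J*k = 6*(-12) = -72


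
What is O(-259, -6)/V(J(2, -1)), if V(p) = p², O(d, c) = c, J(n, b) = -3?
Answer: -⅔ ≈ -0.66667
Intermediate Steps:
O(-259, -6)/V(J(2, -1)) = -6/((-3)²) = -6/9 = -6*⅑ = -⅔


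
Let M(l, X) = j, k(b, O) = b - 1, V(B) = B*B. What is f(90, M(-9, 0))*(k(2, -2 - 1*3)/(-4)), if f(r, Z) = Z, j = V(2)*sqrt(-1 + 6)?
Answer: -sqrt(5) ≈ -2.2361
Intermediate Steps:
V(B) = B**2
k(b, O) = -1 + b
j = 4*sqrt(5) (j = 2**2*sqrt(-1 + 6) = 4*sqrt(5) ≈ 8.9443)
M(l, X) = 4*sqrt(5)
f(90, M(-9, 0))*(k(2, -2 - 1*3)/(-4)) = (4*sqrt(5))*((-1 + 2)/(-4)) = (4*sqrt(5))*(1*(-1/4)) = (4*sqrt(5))*(-1/4) = -sqrt(5)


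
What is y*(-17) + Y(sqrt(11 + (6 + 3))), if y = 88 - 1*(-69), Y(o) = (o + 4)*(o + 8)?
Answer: -2617 + 24*sqrt(5) ≈ -2563.3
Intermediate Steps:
Y(o) = (4 + o)*(8 + o)
y = 157 (y = 88 + 69 = 157)
y*(-17) + Y(sqrt(11 + (6 + 3))) = 157*(-17) + (32 + (sqrt(11 + (6 + 3)))**2 + 12*sqrt(11 + (6 + 3))) = -2669 + (32 + (sqrt(11 + 9))**2 + 12*sqrt(11 + 9)) = -2669 + (32 + (sqrt(20))**2 + 12*sqrt(20)) = -2669 + (32 + (2*sqrt(5))**2 + 12*(2*sqrt(5))) = -2669 + (32 + 20 + 24*sqrt(5)) = -2669 + (52 + 24*sqrt(5)) = -2617 + 24*sqrt(5)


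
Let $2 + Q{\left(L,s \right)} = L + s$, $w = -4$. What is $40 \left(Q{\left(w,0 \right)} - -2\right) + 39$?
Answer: $-121$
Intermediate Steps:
$Q{\left(L,s \right)} = -2 + L + s$ ($Q{\left(L,s \right)} = -2 + \left(L + s\right) = -2 + L + s$)
$40 \left(Q{\left(w,0 \right)} - -2\right) + 39 = 40 \left(\left(-2 - 4 + 0\right) - -2\right) + 39 = 40 \left(-6 + 2\right) + 39 = 40 \left(-4\right) + 39 = -160 + 39 = -121$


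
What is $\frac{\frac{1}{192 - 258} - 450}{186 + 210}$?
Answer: $- \frac{29701}{26136} \approx -1.1364$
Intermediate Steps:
$\frac{\frac{1}{192 - 258} - 450}{186 + 210} = \frac{\frac{1}{-66} - 450}{396} = \left(- \frac{1}{66} - 450\right) \frac{1}{396} = \left(- \frac{29701}{66}\right) \frac{1}{396} = - \frac{29701}{26136}$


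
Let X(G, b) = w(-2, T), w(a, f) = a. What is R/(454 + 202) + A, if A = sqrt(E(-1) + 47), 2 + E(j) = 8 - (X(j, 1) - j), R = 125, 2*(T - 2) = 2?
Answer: 125/656 + 3*sqrt(6) ≈ 7.5390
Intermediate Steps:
T = 3 (T = 2 + (1/2)*2 = 2 + 1 = 3)
X(G, b) = -2
E(j) = 8 + j (E(j) = -2 + (8 - (-2 - j)) = -2 + (8 + (2 + j)) = -2 + (10 + j) = 8 + j)
A = 3*sqrt(6) (A = sqrt((8 - 1) + 47) = sqrt(7 + 47) = sqrt(54) = 3*sqrt(6) ≈ 7.3485)
R/(454 + 202) + A = 125/(454 + 202) + 3*sqrt(6) = 125/656 + 3*sqrt(6)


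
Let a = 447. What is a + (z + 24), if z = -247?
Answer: 224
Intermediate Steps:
a + (z + 24) = 447 + (-247 + 24) = 447 - 223 = 224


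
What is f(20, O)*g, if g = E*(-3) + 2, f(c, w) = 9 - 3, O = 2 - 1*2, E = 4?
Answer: -60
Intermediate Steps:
O = 0 (O = 2 - 2 = 0)
f(c, w) = 6
g = -10 (g = 4*(-3) + 2 = -12 + 2 = -10)
f(20, O)*g = 6*(-10) = -60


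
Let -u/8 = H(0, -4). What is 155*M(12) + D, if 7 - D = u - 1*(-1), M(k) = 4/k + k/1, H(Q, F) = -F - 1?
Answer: 5825/3 ≈ 1941.7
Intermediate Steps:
H(Q, F) = -1 - F
u = -24 (u = -8*(-1 - 1*(-4)) = -8*(-1 + 4) = -8*3 = -24)
M(k) = k + 4/k (M(k) = 4/k + k*1 = 4/k + k = k + 4/k)
D = 30 (D = 7 - (-24 - 1*(-1)) = 7 - (-24 + 1) = 7 - 1*(-23) = 7 + 23 = 30)
155*M(12) + D = 155*(12 + 4/12) + 30 = 155*(12 + 4*(1/12)) + 30 = 155*(12 + 1/3) + 30 = 155*(37/3) + 30 = 5735/3 + 30 = 5825/3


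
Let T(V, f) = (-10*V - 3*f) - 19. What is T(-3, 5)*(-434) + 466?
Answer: 2202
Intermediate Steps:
T(V, f) = -19 - 10*V - 3*f
T(-3, 5)*(-434) + 466 = (-19 - 10*(-3) - 3*5)*(-434) + 466 = (-19 + 30 - 15)*(-434) + 466 = -4*(-434) + 466 = 1736 + 466 = 2202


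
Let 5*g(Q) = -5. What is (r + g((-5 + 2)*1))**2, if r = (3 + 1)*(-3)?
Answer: 169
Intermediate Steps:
g(Q) = -1 (g(Q) = (1/5)*(-5) = -1)
r = -12 (r = 4*(-3) = -12)
(r + g((-5 + 2)*1))**2 = (-12 - 1)**2 = (-13)**2 = 169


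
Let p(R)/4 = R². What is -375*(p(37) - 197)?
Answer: -1979625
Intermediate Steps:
p(R) = 4*R²
-375*(p(37) - 197) = -375*(4*37² - 197) = -375*(4*1369 - 197) = -375*(5476 - 197) = -375*5279 = -1979625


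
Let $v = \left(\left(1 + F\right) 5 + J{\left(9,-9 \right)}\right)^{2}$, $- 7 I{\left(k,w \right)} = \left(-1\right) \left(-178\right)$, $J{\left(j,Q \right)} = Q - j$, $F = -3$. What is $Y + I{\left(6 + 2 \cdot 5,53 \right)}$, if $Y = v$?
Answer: $\frac{5310}{7} \approx 758.57$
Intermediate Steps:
$I{\left(k,w \right)} = - \frac{178}{7}$ ($I{\left(k,w \right)} = - \frac{\left(-1\right) \left(-178\right)}{7} = \left(- \frac{1}{7}\right) 178 = - \frac{178}{7}$)
$v = 784$ ($v = \left(\left(1 - 3\right) 5 - 18\right)^{2} = \left(\left(-2\right) 5 - 18\right)^{2} = \left(-10 - 18\right)^{2} = \left(-28\right)^{2} = 784$)
$Y = 784$
$Y + I{\left(6 + 2 \cdot 5,53 \right)} = 784 - \frac{178}{7} = \frac{5310}{7}$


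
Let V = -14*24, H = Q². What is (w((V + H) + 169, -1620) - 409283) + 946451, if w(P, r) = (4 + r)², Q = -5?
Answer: 3148624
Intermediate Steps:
H = 25 (H = (-5)² = 25)
V = -336
(w((V + H) + 169, -1620) - 409283) + 946451 = ((4 - 1620)² - 409283) + 946451 = ((-1616)² - 409283) + 946451 = (2611456 - 409283) + 946451 = 2202173 + 946451 = 3148624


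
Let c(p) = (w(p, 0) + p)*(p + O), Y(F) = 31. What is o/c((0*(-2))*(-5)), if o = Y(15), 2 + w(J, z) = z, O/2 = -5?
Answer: 31/20 ≈ 1.5500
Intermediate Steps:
O = -10 (O = 2*(-5) = -10)
w(J, z) = -2 + z
c(p) = (-10 + p)*(-2 + p) (c(p) = ((-2 + 0) + p)*(p - 10) = (-2 + p)*(-10 + p) = (-10 + p)*(-2 + p))
o = 31
o/c((0*(-2))*(-5)) = 31/(20 + ((0*(-2))*(-5))² - 12*0*(-2)*(-5)) = 31/(20 + (0*(-5))² - 0*(-5)) = 31/(20 + 0² - 12*0) = 31/(20 + 0 + 0) = 31/20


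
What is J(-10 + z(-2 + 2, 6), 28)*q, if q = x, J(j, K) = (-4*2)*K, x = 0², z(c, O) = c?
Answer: 0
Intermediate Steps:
x = 0
J(j, K) = -8*K
q = 0
J(-10 + z(-2 + 2, 6), 28)*q = -8*28*0 = -224*0 = 0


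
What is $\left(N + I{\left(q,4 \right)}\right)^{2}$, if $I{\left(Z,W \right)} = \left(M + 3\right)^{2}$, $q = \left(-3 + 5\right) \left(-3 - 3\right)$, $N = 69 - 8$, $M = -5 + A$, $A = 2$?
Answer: $3721$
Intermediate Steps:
$M = -3$ ($M = -5 + 2 = -3$)
$N = 61$ ($N = 69 - 8 = 61$)
$q = -12$ ($q = 2 \left(-6\right) = -12$)
$I{\left(Z,W \right)} = 0$ ($I{\left(Z,W \right)} = \left(-3 + 3\right)^{2} = 0^{2} = 0$)
$\left(N + I{\left(q,4 \right)}\right)^{2} = \left(61 + 0\right)^{2} = 61^{2} = 3721$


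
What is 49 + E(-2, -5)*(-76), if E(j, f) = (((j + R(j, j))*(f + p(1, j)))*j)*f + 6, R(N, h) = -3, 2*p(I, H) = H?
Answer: -23207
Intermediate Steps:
p(I, H) = H/2
E(j, f) = 6 + f*j*(-3 + j)*(f + j/2) (E(j, f) = (((j - 3)*(f + j/2))*j)*f + 6 = (((-3 + j)*(f + j/2))*j)*f + 6 = (j*(-3 + j)*(f + j/2))*f + 6 = f*j*(-3 + j)*(f + j/2) + 6 = 6 + f*j*(-3 + j)*(f + j/2))
49 + E(-2, -5)*(-76) = 49 + (6 + (-5)**2*(-2)**2 + (1/2)*(-5)*(-2)**3 - 3*(-2)*(-5)**2 - 3/2*(-5)*(-2)**2)*(-76) = 49 + (6 + 25*4 + (1/2)*(-5)*(-8) - 3*(-2)*25 - 3/2*(-5)*4)*(-76) = 49 + (6 + 100 + 20 + 150 + 30)*(-76) = 49 + 306*(-76) = 49 - 23256 = -23207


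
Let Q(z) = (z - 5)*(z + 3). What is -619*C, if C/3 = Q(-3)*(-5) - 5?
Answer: 9285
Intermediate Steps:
Q(z) = (-5 + z)*(3 + z)
C = -15 (C = 3*((-15 + (-3)**2 - 2*(-3))*(-5) - 5) = 3*((-15 + 9 + 6)*(-5) - 5) = 3*(0*(-5) - 5) = 3*(0 - 5) = 3*(-5) = -15)
-619*C = -619*(-15) = 9285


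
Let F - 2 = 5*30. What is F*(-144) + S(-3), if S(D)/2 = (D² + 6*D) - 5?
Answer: -21916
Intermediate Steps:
S(D) = -10 + 2*D² + 12*D (S(D) = 2*((D² + 6*D) - 5) = 2*(-5 + D² + 6*D) = -10 + 2*D² + 12*D)
F = 152 (F = 2 + 5*30 = 2 + 150 = 152)
F*(-144) + S(-3) = 152*(-144) + (-10 + 2*(-3)² + 12*(-3)) = -21888 + (-10 + 2*9 - 36) = -21888 + (-10 + 18 - 36) = -21888 - 28 = -21916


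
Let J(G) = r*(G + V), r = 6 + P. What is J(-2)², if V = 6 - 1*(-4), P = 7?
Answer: 10816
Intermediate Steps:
V = 10 (V = 6 + 4 = 10)
r = 13 (r = 6 + 7 = 13)
J(G) = 130 + 13*G (J(G) = 13*(G + 10) = 13*(10 + G) = 130 + 13*G)
J(-2)² = (130 + 13*(-2))² = (130 - 26)² = 104² = 10816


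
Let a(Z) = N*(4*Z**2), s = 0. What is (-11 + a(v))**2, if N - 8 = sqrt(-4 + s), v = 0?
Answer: 121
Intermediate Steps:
N = 8 + 2*I (N = 8 + sqrt(-4 + 0) = 8 + sqrt(-4) = 8 + 2*I ≈ 8.0 + 2.0*I)
a(Z) = 4*Z**2*(8 + 2*I) (a(Z) = (8 + 2*I)*(4*Z**2) = 4*Z**2*(8 + 2*I))
(-11 + a(v))**2 = (-11 + 8*0**2*(4 + I))**2 = (-11 + 8*0*(4 + I))**2 = (-11 + 0)**2 = (-11)**2 = 121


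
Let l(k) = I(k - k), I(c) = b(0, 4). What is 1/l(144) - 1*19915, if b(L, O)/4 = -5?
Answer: -398301/20 ≈ -19915.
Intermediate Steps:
b(L, O) = -20 (b(L, O) = 4*(-5) = -20)
I(c) = -20
l(k) = -20
1/l(144) - 1*19915 = 1/(-20) - 1*19915 = -1/20 - 19915 = -398301/20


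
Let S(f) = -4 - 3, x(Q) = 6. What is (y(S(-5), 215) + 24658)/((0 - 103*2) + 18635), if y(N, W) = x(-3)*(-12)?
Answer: 24586/18429 ≈ 1.3341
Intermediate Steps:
S(f) = -7
y(N, W) = -72 (y(N, W) = 6*(-12) = -72)
(y(S(-5), 215) + 24658)/((0 - 103*2) + 18635) = (-72 + 24658)/((0 - 103*2) + 18635) = 24586/((0 - 206) + 18635) = 24586/(-206 + 18635) = 24586/18429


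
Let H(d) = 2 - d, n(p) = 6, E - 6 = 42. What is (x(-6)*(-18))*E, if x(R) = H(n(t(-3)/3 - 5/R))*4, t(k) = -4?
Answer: 13824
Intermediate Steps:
E = 48 (E = 6 + 42 = 48)
x(R) = -16 (x(R) = (2 - 1*6)*4 = (2 - 6)*4 = -4*4 = -16)
(x(-6)*(-18))*E = -16*(-18)*48 = 288*48 = 13824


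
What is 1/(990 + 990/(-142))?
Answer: 71/69795 ≈ 0.0010173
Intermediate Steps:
1/(990 + 990/(-142)) = 1/(990 + 990*(-1/142)) = 1/(990 - 495/71) = 1/(69795/71) = 71/69795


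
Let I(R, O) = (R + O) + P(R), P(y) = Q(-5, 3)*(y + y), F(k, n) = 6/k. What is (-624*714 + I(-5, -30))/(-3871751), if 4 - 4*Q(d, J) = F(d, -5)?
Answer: 445584/3871751 ≈ 0.11509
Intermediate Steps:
Q(d, J) = 1 - 3/(2*d)
P(y) = 13*y/5 (P(y) = ((-3/2 - 5)/(-5))*(y + y) = (-⅕*(-13/2))*(2*y) = 13*(2*y)/10 = 13*y/5)
I(R, O) = O + 18*R/5 (I(R, O) = (R + O) + 13*R/5 = (O + R) + 13*R/5 = O + 18*R/5)
(-624*714 + I(-5, -30))/(-3871751) = (-624*714 + (-30 + (18/5)*(-5)))/(-3871751) = (-445536 + (-30 - 18))*(-1/3871751) = (-445536 - 48)*(-1/3871751) = -445584*(-1/3871751) = 445584/3871751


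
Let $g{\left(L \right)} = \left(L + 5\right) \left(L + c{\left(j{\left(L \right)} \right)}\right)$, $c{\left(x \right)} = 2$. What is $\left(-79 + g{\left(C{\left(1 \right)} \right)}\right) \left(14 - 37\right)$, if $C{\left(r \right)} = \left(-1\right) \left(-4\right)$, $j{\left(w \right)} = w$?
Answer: $575$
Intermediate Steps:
$C{\left(r \right)} = 4$
$g{\left(L \right)} = \left(2 + L\right) \left(5 + L\right)$ ($g{\left(L \right)} = \left(L + 5\right) \left(L + 2\right) = \left(5 + L\right) \left(2 + L\right) = \left(2 + L\right) \left(5 + L\right)$)
$\left(-79 + g{\left(C{\left(1 \right)} \right)}\right) \left(14 - 37\right) = \left(-79 + \left(10 + 4^{2} + 7 \cdot 4\right)\right) \left(14 - 37\right) = \left(-79 + \left(10 + 16 + 28\right)\right) \left(14 - 37\right) = \left(-79 + 54\right) \left(-23\right) = \left(-25\right) \left(-23\right) = 575$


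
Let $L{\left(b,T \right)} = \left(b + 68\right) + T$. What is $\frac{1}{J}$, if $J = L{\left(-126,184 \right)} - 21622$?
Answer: $- \frac{1}{21496} \approx -4.652 \cdot 10^{-5}$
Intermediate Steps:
$L{\left(b,T \right)} = 68 + T + b$ ($L{\left(b,T \right)} = \left(68 + b\right) + T = 68 + T + b$)
$J = -21496$ ($J = \left(68 + 184 - 126\right) - 21622 = 126 - 21622 = -21496$)
$\frac{1}{J} = \frac{1}{-21496} = - \frac{1}{21496}$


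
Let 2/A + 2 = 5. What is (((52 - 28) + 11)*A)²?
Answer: 4900/9 ≈ 544.44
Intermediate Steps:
A = ⅔ (A = 2/(-2 + 5) = 2/3 = 2*(⅓) = ⅔ ≈ 0.66667)
(((52 - 28) + 11)*A)² = (((52 - 28) + 11)*(⅔))² = ((24 + 11)*(⅔))² = (35*(⅔))² = (70/3)² = 4900/9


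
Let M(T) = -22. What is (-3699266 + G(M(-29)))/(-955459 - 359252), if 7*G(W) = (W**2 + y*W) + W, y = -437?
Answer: 8628262/3067659 ≈ 2.8127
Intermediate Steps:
G(W) = -436*W/7 + W**2/7 (G(W) = ((W**2 - 437*W) + W)/7 = (W**2 - 436*W)/7 = -436*W/7 + W**2/7)
(-3699266 + G(M(-29)))/(-955459 - 359252) = (-3699266 + (1/7)*(-22)*(-436 - 22))/(-955459 - 359252) = (-3699266 + (1/7)*(-22)*(-458))/(-1314711) = (-3699266 + 10076/7)*(-1/1314711) = -25884786/7*(-1/1314711) = 8628262/3067659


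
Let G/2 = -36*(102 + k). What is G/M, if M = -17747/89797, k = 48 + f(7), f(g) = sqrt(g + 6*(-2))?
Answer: 969807600/17747 + 6465384*I*sqrt(5)/17747 ≈ 54646.0 + 814.62*I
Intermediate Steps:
f(g) = sqrt(-12 + g) (f(g) = sqrt(g - 12) = sqrt(-12 + g))
k = 48 + I*sqrt(5) (k = 48 + sqrt(-12 + 7) = 48 + sqrt(-5) = 48 + I*sqrt(5) ≈ 48.0 + 2.2361*I)
M = -17747/89797 (M = -17747*1/89797 = -17747/89797 ≈ -0.19763)
G = -10800 - 72*I*sqrt(5) (G = 2*(-36*(102 + (48 + I*sqrt(5)))) = 2*(-36*(150 + I*sqrt(5))) = 2*(-5400 - 36*I*sqrt(5)) = -10800 - 72*I*sqrt(5) ≈ -10800.0 - 161.0*I)
G/M = (-10800 - 72*I*sqrt(5))/(-17747/89797) = (-10800 - 72*I*sqrt(5))*(-89797/17747) = 969807600/17747 + 6465384*I*sqrt(5)/17747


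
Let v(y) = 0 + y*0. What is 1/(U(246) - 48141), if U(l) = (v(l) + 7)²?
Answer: -1/48092 ≈ -2.0793e-5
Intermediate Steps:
v(y) = 0 (v(y) = 0 + 0 = 0)
U(l) = 49 (U(l) = (0 + 7)² = 7² = 49)
1/(U(246) - 48141) = 1/(49 - 48141) = 1/(-48092) = -1/48092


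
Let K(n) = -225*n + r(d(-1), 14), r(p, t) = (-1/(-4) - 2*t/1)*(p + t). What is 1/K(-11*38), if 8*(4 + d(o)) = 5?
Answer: 32/3000165 ≈ 1.0666e-5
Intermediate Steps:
d(o) = -27/8 (d(o) = -4 + (⅛)*5 = -4 + 5/8 = -27/8)
r(p, t) = (¼ - 2*t)*(p + t) (r(p, t) = (-1*(-¼) - 2*t*1)*(p + t) = (¼ - 2*t)*(p + t))
K(n) = -9435/32 - 225*n (K(n) = -225*n + (-2*14² + (¼)*(-27/8) + (¼)*14 - 2*(-27/8)*14) = -225*n + (-2*196 - 27/32 + 7/2 + 189/2) = -225*n + (-392 - 27/32 + 7/2 + 189/2) = -225*n - 9435/32 = -9435/32 - 225*n)
1/K(-11*38) = 1/(-9435/32 - (-2475)*38) = 1/(-9435/32 - 225*(-418)) = 1/(-9435/32 + 94050) = 1/(3000165/32) = 32/3000165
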